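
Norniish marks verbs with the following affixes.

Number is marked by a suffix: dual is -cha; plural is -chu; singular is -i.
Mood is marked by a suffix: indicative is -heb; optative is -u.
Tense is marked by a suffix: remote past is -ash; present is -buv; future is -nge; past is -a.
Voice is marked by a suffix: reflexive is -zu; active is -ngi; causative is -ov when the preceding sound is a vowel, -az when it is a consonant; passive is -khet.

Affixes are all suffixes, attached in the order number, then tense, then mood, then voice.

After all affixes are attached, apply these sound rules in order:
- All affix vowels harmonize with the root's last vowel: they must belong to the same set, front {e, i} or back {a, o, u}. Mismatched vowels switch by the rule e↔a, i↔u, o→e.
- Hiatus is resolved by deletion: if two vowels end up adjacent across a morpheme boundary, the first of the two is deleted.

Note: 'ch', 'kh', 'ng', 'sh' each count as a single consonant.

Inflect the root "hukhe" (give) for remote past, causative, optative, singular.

Attach number singular -i → hukhei.
Attach tense remote past -ash → hukheiash.
Attach mood optative -u → hukheiashu.
Attach voice causative -ov (after vowel 'u') → hukheiashuov.
Apply vowel harmony: hukheiashuov → hukheieshiev.
Apply vowel deletion: hukheieshiev → hukheshev.

hukheshev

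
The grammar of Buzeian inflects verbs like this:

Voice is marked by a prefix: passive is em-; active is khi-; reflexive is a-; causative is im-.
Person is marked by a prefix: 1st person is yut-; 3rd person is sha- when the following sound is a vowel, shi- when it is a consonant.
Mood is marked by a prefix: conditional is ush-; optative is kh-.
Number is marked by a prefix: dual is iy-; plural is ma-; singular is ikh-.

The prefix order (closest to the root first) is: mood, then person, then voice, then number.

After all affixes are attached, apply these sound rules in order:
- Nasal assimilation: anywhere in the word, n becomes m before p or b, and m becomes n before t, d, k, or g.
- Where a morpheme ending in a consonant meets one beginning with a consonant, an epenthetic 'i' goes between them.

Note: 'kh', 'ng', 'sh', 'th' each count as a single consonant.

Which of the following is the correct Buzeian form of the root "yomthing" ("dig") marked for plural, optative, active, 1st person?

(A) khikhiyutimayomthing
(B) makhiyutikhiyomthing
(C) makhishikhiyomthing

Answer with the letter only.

Attach mood optative kh- → khyomthing.
Attach person 1st person yut- → yutkhyomthing.
Attach voice active khi- → khiyutkhyomthing.
Attach number plural ma- → makhiyutkhyomthing.
Nasal assimilation: no change.
Apply epenthesis: makhiyutkhyomthing → makhiyutikhiyomthing.
So the correct form is makhiyutikhiyomthing, option (B).
(A) khikhiyutimayomthing is wrong: it has the affixes in the wrong order.
(C) makhishikhiyomthing is wrong: it uses 3rd person instead of 1st person for person.

B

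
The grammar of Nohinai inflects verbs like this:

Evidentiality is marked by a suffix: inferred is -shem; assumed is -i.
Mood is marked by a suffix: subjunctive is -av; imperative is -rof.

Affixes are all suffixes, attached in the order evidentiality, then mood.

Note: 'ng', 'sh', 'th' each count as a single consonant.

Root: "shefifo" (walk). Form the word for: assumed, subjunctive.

Attach evidentiality assumed -i → shefifoi.
Attach mood subjunctive -av → shefifoiav.

shefifoiav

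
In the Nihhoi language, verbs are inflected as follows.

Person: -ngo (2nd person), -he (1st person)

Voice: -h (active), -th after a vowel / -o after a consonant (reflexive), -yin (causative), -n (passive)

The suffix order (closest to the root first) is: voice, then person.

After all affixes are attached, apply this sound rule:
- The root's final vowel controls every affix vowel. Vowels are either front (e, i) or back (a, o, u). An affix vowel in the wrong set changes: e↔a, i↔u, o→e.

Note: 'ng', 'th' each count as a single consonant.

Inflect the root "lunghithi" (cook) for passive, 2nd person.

lunghithinnge

Attach voice passive -n → lunghithin.
Attach person 2nd person -ngo → lunghithinngo.
Apply vowel harmony: lunghithinngo → lunghithinnge.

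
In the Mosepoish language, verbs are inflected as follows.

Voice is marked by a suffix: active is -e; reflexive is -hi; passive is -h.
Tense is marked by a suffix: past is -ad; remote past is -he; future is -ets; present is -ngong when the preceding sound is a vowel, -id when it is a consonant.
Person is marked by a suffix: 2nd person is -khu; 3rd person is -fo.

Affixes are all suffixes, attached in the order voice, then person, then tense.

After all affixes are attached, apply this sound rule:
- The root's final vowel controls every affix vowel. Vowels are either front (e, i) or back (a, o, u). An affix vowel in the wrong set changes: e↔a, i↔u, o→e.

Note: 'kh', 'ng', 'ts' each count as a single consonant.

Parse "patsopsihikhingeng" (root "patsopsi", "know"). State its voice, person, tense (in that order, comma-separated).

reflexive, 2nd person, present

Segment: patsopsi-hi-khu-ngong.
voice: -hi → reflexive.
person: -khu → 2nd person.
tense: -ngong/id → present.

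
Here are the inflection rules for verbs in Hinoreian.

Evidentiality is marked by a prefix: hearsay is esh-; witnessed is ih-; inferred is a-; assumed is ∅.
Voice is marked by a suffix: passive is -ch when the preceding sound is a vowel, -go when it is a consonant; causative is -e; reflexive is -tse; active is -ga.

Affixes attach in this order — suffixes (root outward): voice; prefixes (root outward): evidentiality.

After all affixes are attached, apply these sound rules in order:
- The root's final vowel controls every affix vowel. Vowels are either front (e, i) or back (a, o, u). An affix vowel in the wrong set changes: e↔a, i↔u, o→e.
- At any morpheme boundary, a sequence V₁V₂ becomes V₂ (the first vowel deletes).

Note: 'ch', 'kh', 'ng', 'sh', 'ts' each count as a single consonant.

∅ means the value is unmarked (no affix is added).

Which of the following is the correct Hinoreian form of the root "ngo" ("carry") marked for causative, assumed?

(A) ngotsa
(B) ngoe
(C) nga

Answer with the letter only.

evidentiality = assumed: zero marking, form stays ngo.
Attach voice causative -e → ngoe.
Apply vowel harmony: ngoe → ngoa.
Apply vowel deletion: ngoa → nga.
So the correct form is nga, option (C).
(A) ngotsa is wrong: it uses reflexive instead of causative for voice.
(B) ngoe is wrong: it fails to apply the sound rule(s).

C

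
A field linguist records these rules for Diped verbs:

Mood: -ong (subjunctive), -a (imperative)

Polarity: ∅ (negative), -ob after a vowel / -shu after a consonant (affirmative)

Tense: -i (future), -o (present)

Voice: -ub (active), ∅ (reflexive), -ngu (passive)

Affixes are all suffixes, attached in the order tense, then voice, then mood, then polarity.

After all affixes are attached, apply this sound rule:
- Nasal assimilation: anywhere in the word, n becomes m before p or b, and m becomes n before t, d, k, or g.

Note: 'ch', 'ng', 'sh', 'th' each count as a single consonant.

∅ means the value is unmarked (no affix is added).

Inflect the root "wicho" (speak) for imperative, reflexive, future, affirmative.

Attach tense future -i → wichoi.
voice = reflexive: zero marking, form stays wichoi.
Attach mood imperative -a → wichoia.
Attach polarity affirmative -ob (after vowel 'a') → wichoiaob.
Nasal assimilation: no change.

wichoiaob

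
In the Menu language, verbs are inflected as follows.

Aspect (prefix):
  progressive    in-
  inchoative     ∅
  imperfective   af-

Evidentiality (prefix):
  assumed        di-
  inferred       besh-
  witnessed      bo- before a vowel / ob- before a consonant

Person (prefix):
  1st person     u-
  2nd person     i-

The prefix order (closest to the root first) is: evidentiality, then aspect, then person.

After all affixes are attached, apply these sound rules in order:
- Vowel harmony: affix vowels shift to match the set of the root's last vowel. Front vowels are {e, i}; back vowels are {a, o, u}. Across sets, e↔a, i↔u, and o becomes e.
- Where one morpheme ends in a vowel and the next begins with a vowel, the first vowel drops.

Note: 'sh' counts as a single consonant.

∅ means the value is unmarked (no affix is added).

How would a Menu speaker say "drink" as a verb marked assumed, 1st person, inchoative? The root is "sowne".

idisowne

Attach evidentiality assumed di- → disowne.
aspect = inchoative: zero marking, form stays disowne.
Attach person 1st person u- → udisowne.
Apply vowel harmony: udisowne → idisowne.
Vowel deletion: no change.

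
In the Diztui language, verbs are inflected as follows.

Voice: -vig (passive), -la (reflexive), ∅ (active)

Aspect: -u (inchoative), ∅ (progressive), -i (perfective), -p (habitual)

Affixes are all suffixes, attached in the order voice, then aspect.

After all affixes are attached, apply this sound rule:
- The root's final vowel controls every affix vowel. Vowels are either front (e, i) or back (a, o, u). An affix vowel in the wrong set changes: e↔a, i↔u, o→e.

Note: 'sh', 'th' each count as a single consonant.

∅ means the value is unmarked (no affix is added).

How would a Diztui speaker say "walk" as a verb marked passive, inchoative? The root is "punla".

punlavugu

Attach voice passive -vig → punlavig.
Attach aspect inchoative -u → punlavigu.
Apply vowel harmony: punlavigu → punlavugu.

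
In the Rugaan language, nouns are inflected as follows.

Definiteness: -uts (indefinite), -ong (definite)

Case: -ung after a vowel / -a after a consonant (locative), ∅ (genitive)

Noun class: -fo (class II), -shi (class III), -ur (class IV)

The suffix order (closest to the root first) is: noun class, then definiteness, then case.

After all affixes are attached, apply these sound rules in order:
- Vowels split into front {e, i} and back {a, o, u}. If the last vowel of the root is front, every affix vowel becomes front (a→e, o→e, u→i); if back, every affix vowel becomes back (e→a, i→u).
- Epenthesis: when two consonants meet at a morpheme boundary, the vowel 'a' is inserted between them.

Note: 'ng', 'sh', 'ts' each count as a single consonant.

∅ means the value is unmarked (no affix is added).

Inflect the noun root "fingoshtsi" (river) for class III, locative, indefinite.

fingoshtsishiitse

Attach noun class class III -shi → fingoshtsishi.
Attach definiteness indefinite -uts → fingoshtsishiuts.
Attach case locative -a (after consonant 'ts') → fingoshtsishiutsa.
Apply vowel harmony: fingoshtsishiutsa → fingoshtsishiitse.
Epenthesis: no change.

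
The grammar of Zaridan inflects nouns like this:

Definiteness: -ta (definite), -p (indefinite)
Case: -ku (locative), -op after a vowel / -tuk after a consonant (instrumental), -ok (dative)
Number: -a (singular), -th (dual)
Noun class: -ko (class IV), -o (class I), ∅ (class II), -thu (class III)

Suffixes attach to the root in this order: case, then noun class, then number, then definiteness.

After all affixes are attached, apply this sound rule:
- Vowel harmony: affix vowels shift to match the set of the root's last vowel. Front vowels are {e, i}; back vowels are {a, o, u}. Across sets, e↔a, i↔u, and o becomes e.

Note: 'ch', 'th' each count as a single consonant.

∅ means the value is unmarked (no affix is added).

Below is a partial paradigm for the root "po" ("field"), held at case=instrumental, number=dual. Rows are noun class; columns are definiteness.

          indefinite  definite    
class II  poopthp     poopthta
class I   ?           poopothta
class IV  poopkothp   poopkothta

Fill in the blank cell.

poopothp

Attach case instrumental -op (after vowel 'o') → poop.
Attach noun class class I -o → poopo.
Attach number dual -th → poopoth.
Attach definiteness indefinite -p → poopothp.
Vowel harmony: no change.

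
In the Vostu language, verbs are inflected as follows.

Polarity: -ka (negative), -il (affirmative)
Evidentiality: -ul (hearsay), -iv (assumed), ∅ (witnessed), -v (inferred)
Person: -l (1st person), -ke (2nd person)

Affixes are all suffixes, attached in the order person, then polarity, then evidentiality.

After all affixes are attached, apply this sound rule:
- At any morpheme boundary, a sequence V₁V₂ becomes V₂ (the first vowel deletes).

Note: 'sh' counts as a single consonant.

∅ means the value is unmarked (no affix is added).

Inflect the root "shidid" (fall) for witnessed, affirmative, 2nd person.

shididkil

Attach person 2nd person -ke → shididke.
Attach polarity affirmative -il → shididkeil.
evidentiality = witnessed: zero marking, form stays shididkeil.
Apply vowel deletion: shididkeil → shididkil.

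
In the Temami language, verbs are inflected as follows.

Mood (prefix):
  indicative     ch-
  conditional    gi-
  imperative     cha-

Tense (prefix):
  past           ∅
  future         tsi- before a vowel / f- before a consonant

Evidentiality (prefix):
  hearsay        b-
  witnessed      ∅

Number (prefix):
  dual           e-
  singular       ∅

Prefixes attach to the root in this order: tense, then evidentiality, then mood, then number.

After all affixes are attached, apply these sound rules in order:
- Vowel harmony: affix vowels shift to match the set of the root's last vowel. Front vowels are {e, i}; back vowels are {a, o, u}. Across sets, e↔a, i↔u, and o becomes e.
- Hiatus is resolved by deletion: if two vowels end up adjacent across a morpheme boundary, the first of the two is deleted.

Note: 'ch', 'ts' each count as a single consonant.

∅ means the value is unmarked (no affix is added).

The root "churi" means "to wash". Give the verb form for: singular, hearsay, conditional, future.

gibfchuri

Attach tense future f- (before consonant 'ch') → fchuri.
Attach evidentiality hearsay b- → bfchuri.
Attach mood conditional gi- → gibfchuri.
number = singular: zero marking, form stays gibfchuri.
Vowel harmony: no change.
Vowel deletion: no change.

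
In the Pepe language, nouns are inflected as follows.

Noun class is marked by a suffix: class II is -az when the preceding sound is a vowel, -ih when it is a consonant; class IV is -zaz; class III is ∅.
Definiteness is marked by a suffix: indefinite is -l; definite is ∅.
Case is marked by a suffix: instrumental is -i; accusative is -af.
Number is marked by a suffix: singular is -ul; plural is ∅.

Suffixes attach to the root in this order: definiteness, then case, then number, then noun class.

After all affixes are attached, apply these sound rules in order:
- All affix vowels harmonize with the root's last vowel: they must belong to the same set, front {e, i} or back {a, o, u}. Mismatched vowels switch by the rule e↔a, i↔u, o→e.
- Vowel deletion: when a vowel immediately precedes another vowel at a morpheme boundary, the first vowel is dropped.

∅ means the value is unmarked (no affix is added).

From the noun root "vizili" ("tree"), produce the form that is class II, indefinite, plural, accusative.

Attach definiteness indefinite -l → vizilil.
Attach case accusative -af → vizililaf.
number = plural: zero marking, form stays vizililaf.
Attach noun class class II -ih (after consonant 'f') → vizililafih.
Apply vowel harmony: vizililafih → vizililefih.
Vowel deletion: no change.

vizililefih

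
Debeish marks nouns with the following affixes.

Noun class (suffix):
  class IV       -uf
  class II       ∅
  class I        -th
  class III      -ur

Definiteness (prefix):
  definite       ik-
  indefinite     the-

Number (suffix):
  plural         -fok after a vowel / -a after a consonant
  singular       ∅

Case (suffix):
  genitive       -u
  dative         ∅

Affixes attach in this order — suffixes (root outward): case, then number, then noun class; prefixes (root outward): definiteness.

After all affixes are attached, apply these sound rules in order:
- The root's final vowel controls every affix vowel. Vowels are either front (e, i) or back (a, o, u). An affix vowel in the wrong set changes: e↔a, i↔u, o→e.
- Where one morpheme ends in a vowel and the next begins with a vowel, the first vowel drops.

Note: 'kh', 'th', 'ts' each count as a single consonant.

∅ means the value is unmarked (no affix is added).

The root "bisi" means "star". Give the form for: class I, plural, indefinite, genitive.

Attach case genitive -u → bisiu.
Attach number plural -fok (after vowel 'u') → bisiufok.
Attach definiteness indefinite the- → thebisiufok.
Attach noun class class I -th → thebisiufokth.
Apply vowel harmony: thebisiufokth → thebisiifekth.
Apply vowel deletion: thebisiifekth → thebisifekth.

thebisifekth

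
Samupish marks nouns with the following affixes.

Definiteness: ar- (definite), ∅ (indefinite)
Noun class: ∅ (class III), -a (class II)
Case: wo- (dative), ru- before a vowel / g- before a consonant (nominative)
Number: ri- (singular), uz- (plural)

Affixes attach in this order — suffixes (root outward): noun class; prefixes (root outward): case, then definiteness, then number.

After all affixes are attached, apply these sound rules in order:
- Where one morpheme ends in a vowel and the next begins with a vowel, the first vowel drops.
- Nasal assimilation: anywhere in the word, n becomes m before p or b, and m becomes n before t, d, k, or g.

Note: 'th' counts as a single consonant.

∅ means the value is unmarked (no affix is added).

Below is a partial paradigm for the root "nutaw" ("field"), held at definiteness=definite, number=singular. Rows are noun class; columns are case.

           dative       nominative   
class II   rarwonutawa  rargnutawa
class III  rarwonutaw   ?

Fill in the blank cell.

rargnutaw

noun class = class III: zero marking, form stays nutaw.
Attach case nominative g- (before consonant 'n') → gnutaw.
Attach definiteness definite ar- → argnutaw.
Attach number singular ri- → riargnutaw.
Apply vowel deletion: riargnutaw → rargnutaw.
Nasal assimilation: no change.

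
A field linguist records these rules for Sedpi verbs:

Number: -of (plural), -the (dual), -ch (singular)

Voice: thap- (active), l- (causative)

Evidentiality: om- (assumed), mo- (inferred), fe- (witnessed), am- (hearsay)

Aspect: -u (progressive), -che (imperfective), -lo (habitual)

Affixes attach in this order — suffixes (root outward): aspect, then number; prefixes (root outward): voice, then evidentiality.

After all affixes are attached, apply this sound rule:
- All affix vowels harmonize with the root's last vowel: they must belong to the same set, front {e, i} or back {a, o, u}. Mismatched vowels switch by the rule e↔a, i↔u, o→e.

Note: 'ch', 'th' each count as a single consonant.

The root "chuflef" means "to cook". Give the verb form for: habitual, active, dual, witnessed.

fethepchufleflethe

Attach aspect habitual -lo → chufleflo.
Attach voice active thap- → thapchufleflo.
Attach evidentiality witnessed fe- → fethapchufleflo.
Attach number dual -the → fethapchufleflothe.
Apply vowel harmony: fethapchufleflothe → fethepchufleflethe.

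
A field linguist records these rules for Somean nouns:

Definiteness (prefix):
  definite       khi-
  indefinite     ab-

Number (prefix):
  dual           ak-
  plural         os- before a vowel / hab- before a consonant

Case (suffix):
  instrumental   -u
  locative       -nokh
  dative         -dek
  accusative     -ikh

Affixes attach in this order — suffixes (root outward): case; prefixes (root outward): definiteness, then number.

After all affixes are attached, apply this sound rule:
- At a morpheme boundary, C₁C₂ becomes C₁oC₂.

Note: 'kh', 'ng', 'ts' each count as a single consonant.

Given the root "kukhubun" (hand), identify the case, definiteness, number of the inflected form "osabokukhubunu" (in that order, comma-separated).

Segment: os-ab-kukhubun-u.
case: -u → instrumental.
definiteness: ab- → indefinite.
number: os/hab- → plural.

instrumental, indefinite, plural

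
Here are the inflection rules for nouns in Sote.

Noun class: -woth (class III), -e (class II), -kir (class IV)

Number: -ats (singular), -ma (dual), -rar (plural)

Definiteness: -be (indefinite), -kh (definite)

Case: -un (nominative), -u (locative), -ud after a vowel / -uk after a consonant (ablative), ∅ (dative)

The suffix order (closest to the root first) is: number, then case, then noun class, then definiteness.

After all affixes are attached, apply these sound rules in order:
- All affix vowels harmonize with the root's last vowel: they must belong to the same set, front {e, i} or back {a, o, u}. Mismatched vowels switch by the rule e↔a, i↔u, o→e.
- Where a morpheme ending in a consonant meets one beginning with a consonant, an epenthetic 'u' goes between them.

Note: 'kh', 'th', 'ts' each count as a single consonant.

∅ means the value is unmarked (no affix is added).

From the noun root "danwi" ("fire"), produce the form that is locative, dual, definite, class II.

danwimeiekh

Attach number dual -ma → danwima.
Attach case locative -u → danwimau.
Attach noun class class II -e → danwimaue.
Attach definiteness definite -kh → danwimauekh.
Apply vowel harmony: danwimauekh → danwimeiekh.
Epenthesis: no change.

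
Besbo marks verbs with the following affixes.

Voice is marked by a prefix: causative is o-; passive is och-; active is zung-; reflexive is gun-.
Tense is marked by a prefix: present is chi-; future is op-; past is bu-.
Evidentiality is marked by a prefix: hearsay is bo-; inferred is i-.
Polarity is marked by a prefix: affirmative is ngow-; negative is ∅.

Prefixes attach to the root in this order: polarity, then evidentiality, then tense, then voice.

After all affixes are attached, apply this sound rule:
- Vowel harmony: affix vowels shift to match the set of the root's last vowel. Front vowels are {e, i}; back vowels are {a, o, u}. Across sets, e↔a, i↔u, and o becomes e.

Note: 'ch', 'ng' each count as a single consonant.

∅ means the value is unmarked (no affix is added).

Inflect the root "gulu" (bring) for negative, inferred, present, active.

polarity = negative: zero marking, form stays gulu.
Attach evidentiality inferred i- → igulu.
Attach tense present chi- → chiigulu.
Attach voice active zung- → zungchiigulu.
Apply vowel harmony: zungchiigulu → zungchuugulu.

zungchuugulu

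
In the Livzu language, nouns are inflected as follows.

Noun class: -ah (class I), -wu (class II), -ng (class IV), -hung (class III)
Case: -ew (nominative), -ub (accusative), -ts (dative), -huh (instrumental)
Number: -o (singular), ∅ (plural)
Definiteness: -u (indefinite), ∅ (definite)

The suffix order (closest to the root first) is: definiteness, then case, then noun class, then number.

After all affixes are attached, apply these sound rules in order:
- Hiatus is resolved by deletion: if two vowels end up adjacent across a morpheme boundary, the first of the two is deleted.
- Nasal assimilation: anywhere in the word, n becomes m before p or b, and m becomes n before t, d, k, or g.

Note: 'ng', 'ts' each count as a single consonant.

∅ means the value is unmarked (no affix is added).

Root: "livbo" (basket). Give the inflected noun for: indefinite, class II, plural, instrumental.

livbuhuhwu

Attach definiteness indefinite -u → livbou.
Attach case instrumental -huh → livbouhuh.
Attach noun class class II -wu → livbouhuhwu.
number = plural: zero marking, form stays livbouhuhwu.
Apply vowel deletion: livbouhuhwu → livbuhuhwu.
Nasal assimilation: no change.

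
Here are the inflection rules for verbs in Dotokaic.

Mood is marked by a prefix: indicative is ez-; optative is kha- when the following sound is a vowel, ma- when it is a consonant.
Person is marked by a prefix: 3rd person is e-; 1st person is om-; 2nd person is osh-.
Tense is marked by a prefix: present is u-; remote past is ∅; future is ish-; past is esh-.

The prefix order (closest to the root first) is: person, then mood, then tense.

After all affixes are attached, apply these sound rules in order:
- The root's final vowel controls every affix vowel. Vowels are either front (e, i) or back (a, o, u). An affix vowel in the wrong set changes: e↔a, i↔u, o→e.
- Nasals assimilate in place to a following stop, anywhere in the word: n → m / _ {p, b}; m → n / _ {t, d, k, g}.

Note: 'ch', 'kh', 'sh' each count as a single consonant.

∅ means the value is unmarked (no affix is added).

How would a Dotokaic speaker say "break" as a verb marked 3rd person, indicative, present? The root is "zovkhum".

Attach person 3rd person e- → ezovkhum.
Attach mood indicative ez- → ezezovkhum.
Attach tense present u- → uezezovkhum.
Apply vowel harmony: uezezovkhum → uazazovkhum.
Nasal assimilation: no change.

uazazovkhum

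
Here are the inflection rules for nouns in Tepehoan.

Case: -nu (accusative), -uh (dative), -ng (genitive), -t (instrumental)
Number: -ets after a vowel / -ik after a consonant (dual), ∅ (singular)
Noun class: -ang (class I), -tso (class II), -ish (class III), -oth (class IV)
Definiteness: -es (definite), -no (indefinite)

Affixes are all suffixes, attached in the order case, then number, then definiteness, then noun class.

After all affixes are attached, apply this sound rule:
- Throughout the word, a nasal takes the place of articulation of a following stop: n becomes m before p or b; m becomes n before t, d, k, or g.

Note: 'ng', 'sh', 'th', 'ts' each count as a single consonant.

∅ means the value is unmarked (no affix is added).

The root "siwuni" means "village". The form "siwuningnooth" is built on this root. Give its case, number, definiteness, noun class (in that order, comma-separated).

Segment: siwuni-ng-no-oth.
case: -ng → genitive.
number: ∅ → singular.
definiteness: -no → indefinite.
noun class: -oth → class IV.

genitive, singular, indefinite, class IV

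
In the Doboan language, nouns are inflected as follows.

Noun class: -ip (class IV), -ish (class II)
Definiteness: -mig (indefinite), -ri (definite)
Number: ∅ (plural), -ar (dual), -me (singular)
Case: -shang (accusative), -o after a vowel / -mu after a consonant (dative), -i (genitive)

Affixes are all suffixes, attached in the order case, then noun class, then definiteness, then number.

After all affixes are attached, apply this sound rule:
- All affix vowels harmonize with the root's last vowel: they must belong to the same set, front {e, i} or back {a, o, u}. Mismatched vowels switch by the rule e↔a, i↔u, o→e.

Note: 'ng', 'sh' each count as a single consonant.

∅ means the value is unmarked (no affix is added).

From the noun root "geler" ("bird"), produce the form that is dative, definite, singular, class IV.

gelermiiprime

Attach case dative -mu (after consonant 'r') → gelermu.
Attach noun class class IV -ip → gelermuip.
Attach definiteness definite -ri → gelermuipri.
Attach number singular -me → gelermuiprime.
Apply vowel harmony: gelermuiprime → gelermiiprime.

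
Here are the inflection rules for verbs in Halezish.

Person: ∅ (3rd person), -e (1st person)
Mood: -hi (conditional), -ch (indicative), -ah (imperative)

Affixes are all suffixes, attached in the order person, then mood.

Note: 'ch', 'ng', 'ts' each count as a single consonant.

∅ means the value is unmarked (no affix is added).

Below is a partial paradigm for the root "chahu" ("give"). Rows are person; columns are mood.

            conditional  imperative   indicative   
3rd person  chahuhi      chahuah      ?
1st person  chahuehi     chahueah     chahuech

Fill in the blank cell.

chahuch

person = 3rd person: zero marking, form stays chahu.
Attach mood indicative -ch → chahuch.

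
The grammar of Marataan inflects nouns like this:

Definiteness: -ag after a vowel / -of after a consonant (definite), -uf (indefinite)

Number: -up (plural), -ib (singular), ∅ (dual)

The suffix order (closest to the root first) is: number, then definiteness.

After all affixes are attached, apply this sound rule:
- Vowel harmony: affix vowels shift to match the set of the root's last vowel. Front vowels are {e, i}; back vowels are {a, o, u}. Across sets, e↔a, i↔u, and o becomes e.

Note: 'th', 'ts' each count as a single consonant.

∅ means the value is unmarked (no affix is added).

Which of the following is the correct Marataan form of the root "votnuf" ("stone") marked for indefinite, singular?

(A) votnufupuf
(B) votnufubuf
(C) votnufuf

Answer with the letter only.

Attach number singular -ib → votnufib.
Attach definiteness indefinite -uf → votnufibuf.
Apply vowel harmony: votnufibuf → votnufubuf.
So the correct form is votnufubuf, option (B).
(C) votnufuf is wrong: it uses dual instead of singular for number.
(A) votnufupuf is wrong: it uses plural instead of singular for number.

B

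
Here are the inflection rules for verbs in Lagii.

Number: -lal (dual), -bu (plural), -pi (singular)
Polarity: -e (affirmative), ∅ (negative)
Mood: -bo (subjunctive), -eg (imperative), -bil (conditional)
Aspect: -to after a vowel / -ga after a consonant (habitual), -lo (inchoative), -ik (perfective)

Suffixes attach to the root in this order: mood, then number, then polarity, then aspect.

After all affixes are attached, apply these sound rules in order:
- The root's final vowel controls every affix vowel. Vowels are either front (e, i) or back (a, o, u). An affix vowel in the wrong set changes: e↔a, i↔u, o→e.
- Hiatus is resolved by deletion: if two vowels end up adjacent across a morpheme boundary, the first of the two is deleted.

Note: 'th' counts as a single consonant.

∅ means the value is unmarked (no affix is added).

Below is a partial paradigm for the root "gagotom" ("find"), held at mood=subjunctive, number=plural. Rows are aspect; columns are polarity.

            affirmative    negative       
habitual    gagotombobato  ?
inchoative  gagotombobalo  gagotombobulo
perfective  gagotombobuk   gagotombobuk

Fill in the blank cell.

gagotombobuto

Attach mood subjunctive -bo → gagotombo.
Attach number plural -bu → gagotombobu.
polarity = negative: zero marking, form stays gagotombobu.
Attach aspect habitual -to (after vowel 'u') → gagotombobuto.
Vowel harmony: no change.
Vowel deletion: no change.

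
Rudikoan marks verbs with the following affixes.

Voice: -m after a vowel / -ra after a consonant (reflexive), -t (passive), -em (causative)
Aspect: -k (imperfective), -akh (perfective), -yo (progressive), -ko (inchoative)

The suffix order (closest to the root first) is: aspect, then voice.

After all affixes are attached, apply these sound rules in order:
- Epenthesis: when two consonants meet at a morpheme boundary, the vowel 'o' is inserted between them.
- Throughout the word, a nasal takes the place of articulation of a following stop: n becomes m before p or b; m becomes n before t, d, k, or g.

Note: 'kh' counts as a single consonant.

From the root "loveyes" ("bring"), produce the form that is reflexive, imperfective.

loveyesokora

Attach aspect imperfective -k → loveyesk.
Attach voice reflexive -ra (after consonant 'k') → loveyeskra.
Apply epenthesis: loveyeskra → loveyesokora.
Nasal assimilation: no change.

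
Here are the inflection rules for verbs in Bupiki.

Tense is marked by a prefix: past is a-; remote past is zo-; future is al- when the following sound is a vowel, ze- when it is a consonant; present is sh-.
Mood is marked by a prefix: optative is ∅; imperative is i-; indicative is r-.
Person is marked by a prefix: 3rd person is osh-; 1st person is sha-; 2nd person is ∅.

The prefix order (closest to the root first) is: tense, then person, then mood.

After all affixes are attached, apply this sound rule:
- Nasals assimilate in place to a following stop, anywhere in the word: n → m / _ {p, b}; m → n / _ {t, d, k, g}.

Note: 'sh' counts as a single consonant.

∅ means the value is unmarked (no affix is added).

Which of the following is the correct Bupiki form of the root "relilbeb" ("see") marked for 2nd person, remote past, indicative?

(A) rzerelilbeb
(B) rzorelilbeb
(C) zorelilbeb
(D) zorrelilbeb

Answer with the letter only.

B

Attach tense remote past zo- → zorelilbeb.
person = 2nd person: zero marking, form stays zorelilbeb.
Attach mood indicative r- → rzorelilbeb.
Nasal assimilation: no change.
So the correct form is rzorelilbeb, option (B).
(C) zorelilbeb is wrong: it uses optative instead of indicative for mood.
(A) rzerelilbeb is wrong: it uses future instead of remote past for tense.
(D) zorrelilbeb is wrong: it has the affixes in the wrong order.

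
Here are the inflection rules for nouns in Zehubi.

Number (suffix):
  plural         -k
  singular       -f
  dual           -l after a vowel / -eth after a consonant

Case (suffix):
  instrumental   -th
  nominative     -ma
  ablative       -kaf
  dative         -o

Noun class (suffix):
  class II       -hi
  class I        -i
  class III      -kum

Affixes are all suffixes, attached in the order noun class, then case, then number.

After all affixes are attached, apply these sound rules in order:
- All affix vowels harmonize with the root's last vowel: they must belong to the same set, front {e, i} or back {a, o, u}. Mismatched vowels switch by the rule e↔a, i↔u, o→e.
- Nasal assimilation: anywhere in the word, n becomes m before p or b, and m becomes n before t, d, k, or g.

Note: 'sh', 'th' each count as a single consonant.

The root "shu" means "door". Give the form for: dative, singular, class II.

shuhuof

Attach noun class class II -hi → shuhi.
Attach case dative -o → shuhio.
Attach number singular -f → shuhiof.
Apply vowel harmony: shuhiof → shuhuof.
Nasal assimilation: no change.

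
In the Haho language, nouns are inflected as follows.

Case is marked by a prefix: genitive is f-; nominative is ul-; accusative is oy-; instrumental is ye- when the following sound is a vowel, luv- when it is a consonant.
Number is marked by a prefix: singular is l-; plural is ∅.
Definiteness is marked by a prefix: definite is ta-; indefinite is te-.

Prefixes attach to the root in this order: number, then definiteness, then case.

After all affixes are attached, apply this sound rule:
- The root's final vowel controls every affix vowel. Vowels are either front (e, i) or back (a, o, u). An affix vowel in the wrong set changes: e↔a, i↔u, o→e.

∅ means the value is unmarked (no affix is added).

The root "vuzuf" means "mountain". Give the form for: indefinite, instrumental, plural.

luvtavuzuf

number = plural: zero marking, form stays vuzuf.
Attach definiteness indefinite te- → tevuzuf.
Attach case instrumental luv- (before consonant 't') → luvtevuzuf.
Apply vowel harmony: luvtevuzuf → luvtavuzuf.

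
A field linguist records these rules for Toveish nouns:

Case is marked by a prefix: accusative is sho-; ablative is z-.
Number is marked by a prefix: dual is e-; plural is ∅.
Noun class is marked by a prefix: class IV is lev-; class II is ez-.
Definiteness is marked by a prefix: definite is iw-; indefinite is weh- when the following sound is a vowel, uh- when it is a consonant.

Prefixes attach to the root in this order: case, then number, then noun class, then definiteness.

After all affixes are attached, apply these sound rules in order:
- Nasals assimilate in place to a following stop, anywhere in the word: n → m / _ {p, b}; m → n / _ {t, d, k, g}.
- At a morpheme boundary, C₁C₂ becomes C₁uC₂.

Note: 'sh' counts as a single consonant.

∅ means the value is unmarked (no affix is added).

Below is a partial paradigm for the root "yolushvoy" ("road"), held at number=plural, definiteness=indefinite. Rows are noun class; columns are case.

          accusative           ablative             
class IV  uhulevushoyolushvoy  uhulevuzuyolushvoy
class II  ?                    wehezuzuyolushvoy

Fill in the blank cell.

Attach case accusative sho- → shoyolushvoy.
number = plural: zero marking, form stays shoyolushvoy.
Attach noun class class II ez- → ezshoyolushvoy.
Attach definiteness indefinite weh- (before vowel 'e') → wehezshoyolushvoy.
Nasal assimilation: no change.
Apply epenthesis: wehezshoyolushvoy → wehezushoyolushvoy.

wehezushoyolushvoy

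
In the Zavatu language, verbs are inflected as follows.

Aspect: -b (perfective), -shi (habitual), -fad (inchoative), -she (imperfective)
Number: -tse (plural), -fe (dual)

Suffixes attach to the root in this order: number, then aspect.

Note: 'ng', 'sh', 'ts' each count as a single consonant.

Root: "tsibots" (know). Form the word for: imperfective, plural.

tsibotstseshe

Attach number plural -tse → tsibotstse.
Attach aspect imperfective -she → tsibotstseshe.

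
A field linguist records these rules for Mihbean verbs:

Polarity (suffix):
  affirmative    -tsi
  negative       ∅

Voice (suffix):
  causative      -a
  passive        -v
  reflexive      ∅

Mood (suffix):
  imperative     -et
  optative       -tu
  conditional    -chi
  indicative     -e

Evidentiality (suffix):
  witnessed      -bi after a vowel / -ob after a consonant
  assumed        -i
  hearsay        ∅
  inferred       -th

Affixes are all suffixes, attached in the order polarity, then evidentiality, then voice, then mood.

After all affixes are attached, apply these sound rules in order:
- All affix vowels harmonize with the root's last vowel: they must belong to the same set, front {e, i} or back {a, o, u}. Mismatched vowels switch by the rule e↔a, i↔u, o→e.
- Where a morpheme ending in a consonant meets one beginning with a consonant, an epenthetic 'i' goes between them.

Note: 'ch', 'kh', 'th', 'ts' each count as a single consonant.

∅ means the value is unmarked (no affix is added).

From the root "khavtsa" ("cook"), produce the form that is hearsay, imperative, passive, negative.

polarity = negative: zero marking, form stays khavtsa.
evidentiality = hearsay: zero marking, form stays khavtsa.
Attach voice passive -v → khavtsav.
Attach mood imperative -et → khavtsavet.
Apply vowel harmony: khavtsavet → khavtsavat.
Epenthesis: no change.

khavtsavat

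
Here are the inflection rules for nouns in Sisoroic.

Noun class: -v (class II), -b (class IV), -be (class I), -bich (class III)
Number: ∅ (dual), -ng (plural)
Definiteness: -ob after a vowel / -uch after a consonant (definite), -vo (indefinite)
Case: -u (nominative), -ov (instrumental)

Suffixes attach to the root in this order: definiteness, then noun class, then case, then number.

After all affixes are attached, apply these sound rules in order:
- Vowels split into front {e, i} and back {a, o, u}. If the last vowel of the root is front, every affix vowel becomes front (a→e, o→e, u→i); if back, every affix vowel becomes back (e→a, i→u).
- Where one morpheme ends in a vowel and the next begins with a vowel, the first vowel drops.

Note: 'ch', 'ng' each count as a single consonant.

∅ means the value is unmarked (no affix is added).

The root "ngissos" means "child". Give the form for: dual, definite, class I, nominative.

Attach definiteness definite -uch (after consonant 's') → ngissosuch.
Attach noun class class I -be → ngissosuchbe.
Attach case nominative -u → ngissosuchbeu.
number = dual: zero marking, form stays ngissosuchbeu.
Apply vowel harmony: ngissosuchbeu → ngissosuchbau.
Apply vowel deletion: ngissosuchbau → ngissosuchbu.

ngissosuchbu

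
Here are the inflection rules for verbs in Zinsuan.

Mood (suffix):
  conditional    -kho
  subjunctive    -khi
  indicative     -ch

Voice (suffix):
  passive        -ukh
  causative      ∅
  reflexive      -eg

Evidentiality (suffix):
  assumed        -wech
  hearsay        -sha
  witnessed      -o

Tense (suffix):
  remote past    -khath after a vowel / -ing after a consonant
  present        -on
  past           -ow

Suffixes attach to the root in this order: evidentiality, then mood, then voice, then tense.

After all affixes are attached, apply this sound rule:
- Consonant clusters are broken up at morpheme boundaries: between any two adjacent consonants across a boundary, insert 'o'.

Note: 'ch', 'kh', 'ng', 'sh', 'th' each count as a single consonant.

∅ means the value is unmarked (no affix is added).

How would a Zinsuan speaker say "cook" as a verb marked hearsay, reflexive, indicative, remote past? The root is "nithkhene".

Attach evidentiality hearsay -sha → nithkhenesha.
Attach mood indicative -ch → nithkheneshach.
Attach voice reflexive -eg → nithkheneshacheg.
Attach tense remote past -ing (after consonant 'g') → nithkheneshacheging.
Epenthesis: no change.

nithkheneshacheging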